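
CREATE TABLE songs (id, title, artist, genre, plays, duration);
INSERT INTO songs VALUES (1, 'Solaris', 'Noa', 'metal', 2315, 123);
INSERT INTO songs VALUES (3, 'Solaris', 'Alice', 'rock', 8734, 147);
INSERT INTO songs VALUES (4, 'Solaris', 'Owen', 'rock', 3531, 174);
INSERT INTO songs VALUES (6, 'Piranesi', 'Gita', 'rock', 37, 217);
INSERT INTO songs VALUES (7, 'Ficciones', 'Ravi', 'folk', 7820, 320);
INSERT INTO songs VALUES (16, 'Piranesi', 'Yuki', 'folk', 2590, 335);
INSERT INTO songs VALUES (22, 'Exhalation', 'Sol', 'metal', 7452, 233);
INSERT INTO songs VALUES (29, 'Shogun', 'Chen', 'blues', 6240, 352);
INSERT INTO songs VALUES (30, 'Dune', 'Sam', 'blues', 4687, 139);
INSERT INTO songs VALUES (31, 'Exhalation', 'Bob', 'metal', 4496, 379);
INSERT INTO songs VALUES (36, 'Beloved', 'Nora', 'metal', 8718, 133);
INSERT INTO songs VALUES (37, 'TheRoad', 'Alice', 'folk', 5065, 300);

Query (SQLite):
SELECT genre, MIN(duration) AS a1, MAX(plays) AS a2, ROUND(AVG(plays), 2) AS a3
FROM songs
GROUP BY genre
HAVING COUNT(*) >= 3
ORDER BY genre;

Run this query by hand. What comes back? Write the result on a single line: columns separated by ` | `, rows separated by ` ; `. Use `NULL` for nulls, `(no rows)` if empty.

folk | 300 | 7820 | 5158.33 ; metal | 123 | 8718 | 5745.25 ; rock | 147 | 8734 | 4100.67

Group songs by genre.
Per group compute: MIN(duration), MAX(plays), ROUND(AVG(plays), 2).
HAVING: drop groups with fewer than 3 rows.
  blues: ids {29, 30} → MIN(duration)=139, MAX(plays)=6240, ROUND(AVG(plays), 2)=5463.5
  folk: ids {7, 16, 37} → MIN(duration)=300, MAX(plays)=7820, ROUND(AVG(plays), 2)=5158.33
  metal: ids {1, 22, 31, 36} → MIN(duration)=123, MAX(plays)=8718, ROUND(AVG(plays), 2)=5745.25
  rock: ids {3, 4, 6} → MIN(duration)=147, MAX(plays)=8734, ROUND(AVG(plays), 2)=4100.67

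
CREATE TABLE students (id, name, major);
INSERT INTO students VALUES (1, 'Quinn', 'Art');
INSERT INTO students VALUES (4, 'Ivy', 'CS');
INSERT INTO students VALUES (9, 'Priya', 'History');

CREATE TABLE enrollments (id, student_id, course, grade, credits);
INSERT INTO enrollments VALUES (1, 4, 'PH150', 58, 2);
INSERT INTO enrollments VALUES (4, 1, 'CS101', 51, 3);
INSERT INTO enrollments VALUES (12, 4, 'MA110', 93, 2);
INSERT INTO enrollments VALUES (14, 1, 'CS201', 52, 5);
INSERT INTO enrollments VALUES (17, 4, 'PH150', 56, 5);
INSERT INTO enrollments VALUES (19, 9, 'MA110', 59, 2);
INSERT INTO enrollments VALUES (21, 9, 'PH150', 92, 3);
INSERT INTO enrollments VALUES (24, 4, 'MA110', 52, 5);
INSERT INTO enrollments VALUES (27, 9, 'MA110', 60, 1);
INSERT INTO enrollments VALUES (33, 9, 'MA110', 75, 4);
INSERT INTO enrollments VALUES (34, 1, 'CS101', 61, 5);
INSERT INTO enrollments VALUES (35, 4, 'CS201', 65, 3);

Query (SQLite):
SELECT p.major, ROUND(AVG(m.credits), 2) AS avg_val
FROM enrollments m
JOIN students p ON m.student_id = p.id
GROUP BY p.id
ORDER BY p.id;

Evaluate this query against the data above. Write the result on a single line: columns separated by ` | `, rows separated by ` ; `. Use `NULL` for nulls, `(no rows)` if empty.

Art | 4.33 ; CS | 3.4 ; History | 2.5

Join each enrollments row to its students via student_id.
Group joined rows by students.id; compute ROUND(AVG(m.credits), 2) per group.
  1: ids {4, 14, 34} → ROUND(AVG(m.credits), 2)=4.33
  4: ids {1, 12, 17, 24, 35} → ROUND(AVG(m.credits), 2)=3.4
  9: ids {19, 21, 27, 33} → ROUND(AVG(m.credits), 2)=2.5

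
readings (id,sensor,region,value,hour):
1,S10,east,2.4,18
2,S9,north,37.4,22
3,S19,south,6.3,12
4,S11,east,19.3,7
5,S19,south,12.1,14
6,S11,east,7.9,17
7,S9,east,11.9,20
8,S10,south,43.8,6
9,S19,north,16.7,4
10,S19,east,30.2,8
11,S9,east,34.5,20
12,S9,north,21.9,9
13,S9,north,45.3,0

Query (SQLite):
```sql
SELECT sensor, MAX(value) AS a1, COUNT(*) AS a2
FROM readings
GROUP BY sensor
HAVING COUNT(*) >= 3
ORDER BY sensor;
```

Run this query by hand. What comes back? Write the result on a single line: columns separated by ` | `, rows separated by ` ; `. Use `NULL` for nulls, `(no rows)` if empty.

S19 | 30.2 | 4 ; S9 | 45.3 | 5

Group readings by sensor.
Per group compute: MAX(value), COUNT(*).
HAVING: drop groups with fewer than 3 rows.
  S10: ids {1, 8} → MAX(value)=43.8, COUNT(*)=2
  S11: ids {4, 6} → MAX(value)=19.3, COUNT(*)=2
  S19: ids {3, 5, 9, 10} → MAX(value)=30.2, COUNT(*)=4
  S9: ids {2, 7, 11, 12, 13} → MAX(value)=45.3, COUNT(*)=5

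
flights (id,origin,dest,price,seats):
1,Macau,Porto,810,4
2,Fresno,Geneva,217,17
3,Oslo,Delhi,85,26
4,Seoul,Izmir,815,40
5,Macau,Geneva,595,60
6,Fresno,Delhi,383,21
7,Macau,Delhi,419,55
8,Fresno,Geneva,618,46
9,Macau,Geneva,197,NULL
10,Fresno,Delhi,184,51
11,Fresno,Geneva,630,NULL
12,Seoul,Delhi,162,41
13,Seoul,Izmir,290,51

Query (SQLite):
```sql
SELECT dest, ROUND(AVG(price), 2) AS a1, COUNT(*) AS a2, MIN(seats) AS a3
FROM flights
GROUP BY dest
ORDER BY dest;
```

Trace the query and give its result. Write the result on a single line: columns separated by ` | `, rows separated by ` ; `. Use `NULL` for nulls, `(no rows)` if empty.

Group flights by dest.
Per group compute: ROUND(AVG(price), 2), COUNT(*), MIN(seats).
  Delhi: ids {3, 6, 7, 10, 12} → ROUND(AVG(price), 2)=246.6, COUNT(*)=5, MIN(seats)=21
  Geneva: ids {2, 5, 8, 9, 11} → ROUND(AVG(price), 2)=451.4, COUNT(*)=5, MIN(seats)=17
  Izmir: ids {4, 13} → ROUND(AVG(price), 2)=552.5, COUNT(*)=2, MIN(seats)=40
  Porto: ids {1} → ROUND(AVG(price), 2)=810, COUNT(*)=1, MIN(seats)=4

Delhi | 246.6 | 5 | 21 ; Geneva | 451.4 | 5 | 17 ; Izmir | 552.5 | 2 | 40 ; Porto | 810 | 1 | 4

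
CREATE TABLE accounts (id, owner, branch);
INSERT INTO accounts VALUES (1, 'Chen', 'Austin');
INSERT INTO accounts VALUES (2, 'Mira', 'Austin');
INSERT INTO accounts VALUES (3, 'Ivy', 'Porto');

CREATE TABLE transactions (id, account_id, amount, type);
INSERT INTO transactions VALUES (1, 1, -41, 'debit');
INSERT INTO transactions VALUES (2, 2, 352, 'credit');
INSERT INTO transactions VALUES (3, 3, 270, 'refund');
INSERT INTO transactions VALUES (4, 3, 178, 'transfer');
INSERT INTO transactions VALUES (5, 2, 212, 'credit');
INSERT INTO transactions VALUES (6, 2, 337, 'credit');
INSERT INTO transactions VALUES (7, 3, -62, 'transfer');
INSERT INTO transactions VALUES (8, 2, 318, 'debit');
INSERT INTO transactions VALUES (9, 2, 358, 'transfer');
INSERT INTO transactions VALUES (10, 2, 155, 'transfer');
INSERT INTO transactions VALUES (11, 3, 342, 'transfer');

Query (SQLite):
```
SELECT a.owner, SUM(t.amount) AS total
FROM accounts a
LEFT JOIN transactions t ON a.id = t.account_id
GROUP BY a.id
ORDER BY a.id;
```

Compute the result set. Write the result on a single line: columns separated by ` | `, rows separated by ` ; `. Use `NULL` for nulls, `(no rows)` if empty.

Chen | -41 ; Mira | 1732 ; Ivy | 728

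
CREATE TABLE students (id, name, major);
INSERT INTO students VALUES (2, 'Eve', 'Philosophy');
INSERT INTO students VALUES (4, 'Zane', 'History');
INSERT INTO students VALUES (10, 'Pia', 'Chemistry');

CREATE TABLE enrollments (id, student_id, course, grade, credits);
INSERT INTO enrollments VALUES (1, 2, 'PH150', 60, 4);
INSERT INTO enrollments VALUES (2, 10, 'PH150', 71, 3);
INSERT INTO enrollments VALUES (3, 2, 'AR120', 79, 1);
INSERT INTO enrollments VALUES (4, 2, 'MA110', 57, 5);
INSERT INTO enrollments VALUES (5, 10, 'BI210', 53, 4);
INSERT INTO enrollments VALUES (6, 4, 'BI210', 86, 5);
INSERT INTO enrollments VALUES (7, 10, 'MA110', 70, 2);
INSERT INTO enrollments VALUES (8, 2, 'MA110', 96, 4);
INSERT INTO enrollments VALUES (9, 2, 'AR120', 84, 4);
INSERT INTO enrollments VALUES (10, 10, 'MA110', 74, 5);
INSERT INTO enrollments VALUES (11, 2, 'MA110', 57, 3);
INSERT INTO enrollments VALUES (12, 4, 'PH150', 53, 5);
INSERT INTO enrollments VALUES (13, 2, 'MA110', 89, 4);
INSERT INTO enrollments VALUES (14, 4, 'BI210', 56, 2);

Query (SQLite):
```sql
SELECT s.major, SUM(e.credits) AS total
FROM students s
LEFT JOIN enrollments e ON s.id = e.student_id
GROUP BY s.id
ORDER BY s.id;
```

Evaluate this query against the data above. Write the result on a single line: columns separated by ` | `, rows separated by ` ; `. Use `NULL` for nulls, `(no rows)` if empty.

Philosophy | 25 ; History | 12 ; Chemistry | 14

LEFT JOIN keeps every students row; unmatched ones get NULL for enrollments columns.
Group by students.id and compute SUM(e.credits). SUM over an all-NULL group is NULL.
  2: ids {1, 3, 4, 8, 9, 11, 13} → SUM(e.credits)=25
  4: ids {6, 12, 14} → SUM(e.credits)=12
  10: ids {2, 5, 7, 10} → SUM(e.credits)=14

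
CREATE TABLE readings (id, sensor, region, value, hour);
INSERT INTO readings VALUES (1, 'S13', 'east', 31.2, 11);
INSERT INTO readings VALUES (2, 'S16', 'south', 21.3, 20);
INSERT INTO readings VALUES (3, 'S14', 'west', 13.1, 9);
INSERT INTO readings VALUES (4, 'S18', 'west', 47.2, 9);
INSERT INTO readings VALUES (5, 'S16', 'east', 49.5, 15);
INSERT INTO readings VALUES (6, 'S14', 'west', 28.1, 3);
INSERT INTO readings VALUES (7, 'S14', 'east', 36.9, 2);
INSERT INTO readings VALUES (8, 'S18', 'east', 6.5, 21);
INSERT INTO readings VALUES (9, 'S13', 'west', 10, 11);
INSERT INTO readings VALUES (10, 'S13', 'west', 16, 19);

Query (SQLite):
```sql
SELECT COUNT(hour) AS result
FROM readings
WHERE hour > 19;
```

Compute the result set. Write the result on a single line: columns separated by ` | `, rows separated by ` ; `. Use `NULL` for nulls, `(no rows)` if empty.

Rows where hour > 19 → hour values: [20, 21].
COUNT(hour) counts non-NULL values → 2.

2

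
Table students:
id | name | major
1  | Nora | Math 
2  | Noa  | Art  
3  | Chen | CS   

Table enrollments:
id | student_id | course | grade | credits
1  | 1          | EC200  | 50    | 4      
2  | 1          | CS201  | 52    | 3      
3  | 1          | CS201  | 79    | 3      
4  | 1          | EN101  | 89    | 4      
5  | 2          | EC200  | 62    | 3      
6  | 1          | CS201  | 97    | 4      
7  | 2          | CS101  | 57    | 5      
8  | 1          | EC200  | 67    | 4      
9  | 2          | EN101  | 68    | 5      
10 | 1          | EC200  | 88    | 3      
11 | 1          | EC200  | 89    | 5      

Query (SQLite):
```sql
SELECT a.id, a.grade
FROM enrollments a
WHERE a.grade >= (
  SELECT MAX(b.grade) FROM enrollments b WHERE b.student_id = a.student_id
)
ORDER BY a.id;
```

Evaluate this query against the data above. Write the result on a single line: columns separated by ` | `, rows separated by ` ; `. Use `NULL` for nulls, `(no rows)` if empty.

For each enrollments row a, compute MAX(grade) over rows sharing a.student_id.
Keep row a if a.grade >= that per-group MAX.
  student_id=1: MAX(grade) = 97
  student_id=2: MAX(grade) = 68

6 | 97 ; 9 | 68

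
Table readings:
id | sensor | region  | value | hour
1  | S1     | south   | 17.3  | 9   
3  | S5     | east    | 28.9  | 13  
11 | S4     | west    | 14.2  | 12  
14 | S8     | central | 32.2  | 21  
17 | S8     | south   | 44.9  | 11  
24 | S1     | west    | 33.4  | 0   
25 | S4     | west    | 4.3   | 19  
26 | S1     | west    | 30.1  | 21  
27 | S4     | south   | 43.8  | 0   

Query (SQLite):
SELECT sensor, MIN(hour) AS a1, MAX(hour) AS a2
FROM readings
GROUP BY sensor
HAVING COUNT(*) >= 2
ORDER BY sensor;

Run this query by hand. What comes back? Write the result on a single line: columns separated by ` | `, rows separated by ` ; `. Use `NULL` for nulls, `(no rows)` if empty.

S1 | 0 | 21 ; S4 | 0 | 19 ; S8 | 11 | 21

Group readings by sensor.
Per group compute: MIN(hour), MAX(hour).
HAVING: drop groups with fewer than 2 rows.
  S1: ids {1, 24, 26} → MIN(hour)=0, MAX(hour)=21
  S4: ids {11, 25, 27} → MIN(hour)=0, MAX(hour)=19
  S5: ids {3} → MIN(hour)=13, MAX(hour)=13
  S8: ids {14, 17} → MIN(hour)=11, MAX(hour)=21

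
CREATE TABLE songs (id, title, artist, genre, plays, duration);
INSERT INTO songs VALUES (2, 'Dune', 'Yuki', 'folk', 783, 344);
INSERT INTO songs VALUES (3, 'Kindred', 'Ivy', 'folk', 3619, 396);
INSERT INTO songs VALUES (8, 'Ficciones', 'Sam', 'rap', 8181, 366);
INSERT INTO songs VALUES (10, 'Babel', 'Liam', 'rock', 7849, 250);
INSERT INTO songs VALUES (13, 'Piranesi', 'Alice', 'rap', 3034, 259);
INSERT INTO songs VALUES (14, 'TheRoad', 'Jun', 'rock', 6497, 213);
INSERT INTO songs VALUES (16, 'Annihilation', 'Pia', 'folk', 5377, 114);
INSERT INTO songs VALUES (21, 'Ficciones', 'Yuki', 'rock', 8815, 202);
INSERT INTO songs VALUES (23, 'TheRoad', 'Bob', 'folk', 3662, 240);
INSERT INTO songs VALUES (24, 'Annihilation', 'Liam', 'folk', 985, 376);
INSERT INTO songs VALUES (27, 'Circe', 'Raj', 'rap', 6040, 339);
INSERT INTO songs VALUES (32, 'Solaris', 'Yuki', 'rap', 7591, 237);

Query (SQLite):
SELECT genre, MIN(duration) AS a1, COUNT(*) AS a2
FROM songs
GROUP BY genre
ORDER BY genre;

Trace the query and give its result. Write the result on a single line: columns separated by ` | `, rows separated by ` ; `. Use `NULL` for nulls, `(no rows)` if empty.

folk | 114 | 5 ; rap | 237 | 4 ; rock | 202 | 3

Group songs by genre.
Per group compute: MIN(duration), COUNT(*).
  folk: ids {2, 3, 16, 23, 24} → MIN(duration)=114, COUNT(*)=5
  rap: ids {8, 13, 27, 32} → MIN(duration)=237, COUNT(*)=4
  rock: ids {10, 14, 21} → MIN(duration)=202, COUNT(*)=3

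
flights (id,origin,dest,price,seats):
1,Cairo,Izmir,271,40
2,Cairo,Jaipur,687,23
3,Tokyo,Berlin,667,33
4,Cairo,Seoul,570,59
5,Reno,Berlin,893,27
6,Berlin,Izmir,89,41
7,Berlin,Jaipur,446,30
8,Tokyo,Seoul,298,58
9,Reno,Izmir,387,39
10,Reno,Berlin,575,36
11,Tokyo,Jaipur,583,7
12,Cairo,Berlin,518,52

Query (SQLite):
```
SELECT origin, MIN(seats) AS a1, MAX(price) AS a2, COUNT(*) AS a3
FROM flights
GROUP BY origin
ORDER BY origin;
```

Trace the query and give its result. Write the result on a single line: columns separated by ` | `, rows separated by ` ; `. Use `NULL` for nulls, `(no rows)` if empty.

Berlin | 30 | 446 | 2 ; Cairo | 23 | 687 | 4 ; Reno | 27 | 893 | 3 ; Tokyo | 7 | 667 | 3

Group flights by origin.
Per group compute: MIN(seats), MAX(price), COUNT(*).
  Berlin: ids {6, 7} → MIN(seats)=30, MAX(price)=446, COUNT(*)=2
  Cairo: ids {1, 2, 4, 12} → MIN(seats)=23, MAX(price)=687, COUNT(*)=4
  Reno: ids {5, 9, 10} → MIN(seats)=27, MAX(price)=893, COUNT(*)=3
  Tokyo: ids {3, 8, 11} → MIN(seats)=7, MAX(price)=667, COUNT(*)=3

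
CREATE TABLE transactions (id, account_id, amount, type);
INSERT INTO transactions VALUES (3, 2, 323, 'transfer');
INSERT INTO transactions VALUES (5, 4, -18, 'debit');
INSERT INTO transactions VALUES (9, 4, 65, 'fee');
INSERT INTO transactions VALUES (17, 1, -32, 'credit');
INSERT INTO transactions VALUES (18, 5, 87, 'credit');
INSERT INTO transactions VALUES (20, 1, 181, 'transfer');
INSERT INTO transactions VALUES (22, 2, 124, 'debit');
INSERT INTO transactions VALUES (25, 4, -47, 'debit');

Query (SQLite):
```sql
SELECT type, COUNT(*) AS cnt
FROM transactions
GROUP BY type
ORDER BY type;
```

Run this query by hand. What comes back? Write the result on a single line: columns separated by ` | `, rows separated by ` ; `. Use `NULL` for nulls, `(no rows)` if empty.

credit | 2 ; debit | 3 ; fee | 1 ; transfer | 2

Partition transactions by type; compute COUNT(*) within each group.
  credit: ids {17, 18} → COUNT(*)=2
  debit: ids {5, 22, 25} → COUNT(*)=3
  fee: ids {9} → COUNT(*)=1
  transfer: ids {3, 20} → COUNT(*)=2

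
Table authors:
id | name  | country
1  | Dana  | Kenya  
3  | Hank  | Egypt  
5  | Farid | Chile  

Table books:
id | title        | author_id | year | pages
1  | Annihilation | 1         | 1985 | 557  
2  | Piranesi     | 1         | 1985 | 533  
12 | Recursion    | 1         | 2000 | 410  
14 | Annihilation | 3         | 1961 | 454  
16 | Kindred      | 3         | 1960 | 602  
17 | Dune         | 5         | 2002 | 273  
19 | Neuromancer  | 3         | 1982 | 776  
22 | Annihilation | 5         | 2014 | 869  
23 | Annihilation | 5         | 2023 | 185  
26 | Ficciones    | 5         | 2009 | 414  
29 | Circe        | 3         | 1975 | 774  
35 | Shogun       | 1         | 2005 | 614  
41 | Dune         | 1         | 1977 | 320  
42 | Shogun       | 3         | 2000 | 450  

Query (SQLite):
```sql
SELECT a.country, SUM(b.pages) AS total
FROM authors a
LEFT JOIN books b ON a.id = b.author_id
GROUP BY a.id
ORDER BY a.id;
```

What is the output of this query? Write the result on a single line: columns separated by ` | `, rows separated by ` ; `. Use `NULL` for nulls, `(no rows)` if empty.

Kenya | 2434 ; Egypt | 3056 ; Chile | 1741

LEFT JOIN keeps every authors row; unmatched ones get NULL for books columns.
Group by authors.id and compute SUM(b.pages). SUM over an all-NULL group is NULL.
  1: ids {1, 2, 12, 35, 41} → SUM(b.pages)=2434
  3: ids {14, 16, 19, 29, 42} → SUM(b.pages)=3056
  5: ids {17, 22, 23, 26} → SUM(b.pages)=1741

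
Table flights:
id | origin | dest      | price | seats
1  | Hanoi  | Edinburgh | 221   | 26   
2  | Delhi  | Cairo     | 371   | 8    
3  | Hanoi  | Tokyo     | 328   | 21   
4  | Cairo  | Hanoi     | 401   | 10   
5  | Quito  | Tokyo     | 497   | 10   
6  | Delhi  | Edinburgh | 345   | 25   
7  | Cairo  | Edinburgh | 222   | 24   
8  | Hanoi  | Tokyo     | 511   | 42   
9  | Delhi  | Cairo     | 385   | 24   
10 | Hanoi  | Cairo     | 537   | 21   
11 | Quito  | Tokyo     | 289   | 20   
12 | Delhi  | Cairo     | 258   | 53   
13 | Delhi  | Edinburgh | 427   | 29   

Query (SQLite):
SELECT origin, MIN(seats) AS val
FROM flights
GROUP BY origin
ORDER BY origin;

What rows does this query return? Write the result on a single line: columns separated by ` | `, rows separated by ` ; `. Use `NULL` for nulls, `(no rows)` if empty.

Cairo | 10 ; Delhi | 8 ; Hanoi | 21 ; Quito | 10

Partition flights by origin; compute MIN(seats) within each group.
  Cairo: ids {4, 7} → MIN(seats)=10
  Delhi: ids {2, 6, 9, 12, 13} → MIN(seats)=8
  Hanoi: ids {1, 3, 8, 10} → MIN(seats)=21
  Quito: ids {5, 11} → MIN(seats)=10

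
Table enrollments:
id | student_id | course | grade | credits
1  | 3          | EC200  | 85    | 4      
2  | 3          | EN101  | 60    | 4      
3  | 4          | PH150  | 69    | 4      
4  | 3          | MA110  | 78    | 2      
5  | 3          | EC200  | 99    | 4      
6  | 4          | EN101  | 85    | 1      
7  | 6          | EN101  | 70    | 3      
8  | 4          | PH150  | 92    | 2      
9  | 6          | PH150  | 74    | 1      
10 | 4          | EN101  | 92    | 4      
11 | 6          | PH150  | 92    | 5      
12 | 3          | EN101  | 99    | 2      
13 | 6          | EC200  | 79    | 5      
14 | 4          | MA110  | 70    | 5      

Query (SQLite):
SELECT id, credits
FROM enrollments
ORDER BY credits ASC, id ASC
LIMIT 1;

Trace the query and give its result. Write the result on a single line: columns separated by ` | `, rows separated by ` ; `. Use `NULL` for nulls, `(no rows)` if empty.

Sort by credits asc, tiebreak id asc: (1, id=6), (1, id=9), (2, id=4), (2, id=8) …. Take first 1.

6 | 1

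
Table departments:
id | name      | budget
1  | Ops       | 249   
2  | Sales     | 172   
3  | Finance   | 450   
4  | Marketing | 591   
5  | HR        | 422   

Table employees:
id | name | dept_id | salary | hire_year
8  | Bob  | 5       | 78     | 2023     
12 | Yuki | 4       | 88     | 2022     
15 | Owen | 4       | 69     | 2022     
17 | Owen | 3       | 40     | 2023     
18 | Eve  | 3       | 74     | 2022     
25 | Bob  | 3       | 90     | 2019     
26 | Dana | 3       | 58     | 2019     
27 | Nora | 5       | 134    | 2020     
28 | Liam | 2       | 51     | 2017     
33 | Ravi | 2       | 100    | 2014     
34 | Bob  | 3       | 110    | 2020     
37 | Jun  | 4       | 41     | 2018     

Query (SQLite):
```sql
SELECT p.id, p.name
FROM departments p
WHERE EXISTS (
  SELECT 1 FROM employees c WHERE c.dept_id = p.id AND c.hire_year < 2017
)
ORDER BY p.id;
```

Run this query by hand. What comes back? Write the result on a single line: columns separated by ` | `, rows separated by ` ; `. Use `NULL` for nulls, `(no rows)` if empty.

2 | Sales

For each departments row, check whether any employees with matching dept_id has hire_year < 2017.
Keep rows where that is true.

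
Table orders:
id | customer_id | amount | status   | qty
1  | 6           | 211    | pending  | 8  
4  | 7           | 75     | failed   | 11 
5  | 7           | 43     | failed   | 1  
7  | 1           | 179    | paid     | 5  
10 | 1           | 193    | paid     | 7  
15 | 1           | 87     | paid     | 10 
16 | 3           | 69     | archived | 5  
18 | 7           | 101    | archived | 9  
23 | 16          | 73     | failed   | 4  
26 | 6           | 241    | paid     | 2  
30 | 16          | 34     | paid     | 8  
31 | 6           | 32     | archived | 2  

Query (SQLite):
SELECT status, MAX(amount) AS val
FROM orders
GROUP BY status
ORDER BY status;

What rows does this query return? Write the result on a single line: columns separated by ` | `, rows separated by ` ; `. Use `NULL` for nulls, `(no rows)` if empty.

Partition orders by status; compute MAX(amount) within each group.
  archived: ids {16, 18, 31} → MAX(amount)=101
  failed: ids {4, 5, 23} → MAX(amount)=75
  paid: ids {7, 10, 15, 26, 30} → MAX(amount)=241
  pending: ids {1} → MAX(amount)=211

archived | 101 ; failed | 75 ; paid | 241 ; pending | 211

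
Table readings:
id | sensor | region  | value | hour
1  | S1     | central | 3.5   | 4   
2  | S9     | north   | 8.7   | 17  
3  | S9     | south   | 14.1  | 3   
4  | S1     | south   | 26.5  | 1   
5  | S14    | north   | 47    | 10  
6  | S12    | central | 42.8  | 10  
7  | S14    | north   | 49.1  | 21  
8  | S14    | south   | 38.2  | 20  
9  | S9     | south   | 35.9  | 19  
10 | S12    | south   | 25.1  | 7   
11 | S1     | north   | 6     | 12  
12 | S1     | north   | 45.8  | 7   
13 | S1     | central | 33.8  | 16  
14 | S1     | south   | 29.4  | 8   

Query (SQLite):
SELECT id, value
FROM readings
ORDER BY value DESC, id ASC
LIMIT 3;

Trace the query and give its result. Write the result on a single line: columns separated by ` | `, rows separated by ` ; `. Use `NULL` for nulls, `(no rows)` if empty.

Sort by value desc, tiebreak id asc: (49.1, id=7), (47, id=5), (45.8, id=12), (42.8, id=6), (38.2, id=8), (35.9, id=9) …. Take first 3.

7 | 49.1 ; 5 | 47 ; 12 | 45.8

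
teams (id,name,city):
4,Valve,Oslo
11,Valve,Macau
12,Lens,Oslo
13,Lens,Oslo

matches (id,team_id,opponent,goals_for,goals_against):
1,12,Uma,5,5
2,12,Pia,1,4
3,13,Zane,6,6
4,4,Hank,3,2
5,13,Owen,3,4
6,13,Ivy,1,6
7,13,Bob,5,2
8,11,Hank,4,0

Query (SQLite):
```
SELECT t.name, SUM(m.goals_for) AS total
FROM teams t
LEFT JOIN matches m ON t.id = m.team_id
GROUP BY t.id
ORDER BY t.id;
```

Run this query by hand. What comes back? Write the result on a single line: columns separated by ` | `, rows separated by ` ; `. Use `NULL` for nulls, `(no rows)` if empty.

LEFT JOIN keeps every teams row; unmatched ones get NULL for matches columns.
Group by teams.id and compute SUM(m.goals_for). SUM over an all-NULL group is NULL.
  4: ids {4} → SUM(m.goals_for)=3
  11: ids {8} → SUM(m.goals_for)=4
  12: ids {1, 2} → SUM(m.goals_for)=6
  13: ids {3, 5, 6, 7} → SUM(m.goals_for)=15

Valve | 3 ; Valve | 4 ; Lens | 6 ; Lens | 15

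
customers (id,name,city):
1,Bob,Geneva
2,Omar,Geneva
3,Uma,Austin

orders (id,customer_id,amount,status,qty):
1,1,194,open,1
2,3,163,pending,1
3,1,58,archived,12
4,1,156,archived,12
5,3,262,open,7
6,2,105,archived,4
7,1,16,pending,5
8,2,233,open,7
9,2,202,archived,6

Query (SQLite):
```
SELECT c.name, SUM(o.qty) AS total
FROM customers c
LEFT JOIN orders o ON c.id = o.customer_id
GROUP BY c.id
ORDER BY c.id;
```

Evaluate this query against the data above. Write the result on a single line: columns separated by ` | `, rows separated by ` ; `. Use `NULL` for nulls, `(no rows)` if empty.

Bob | 30 ; Omar | 17 ; Uma | 8

LEFT JOIN keeps every customers row; unmatched ones get NULL for orders columns.
Group by customers.id and compute SUM(o.qty). SUM over an all-NULL group is NULL.
  1: ids {1, 3, 4, 7} → SUM(o.qty)=30
  2: ids {6, 8, 9} → SUM(o.qty)=17
  3: ids {2, 5} → SUM(o.qty)=8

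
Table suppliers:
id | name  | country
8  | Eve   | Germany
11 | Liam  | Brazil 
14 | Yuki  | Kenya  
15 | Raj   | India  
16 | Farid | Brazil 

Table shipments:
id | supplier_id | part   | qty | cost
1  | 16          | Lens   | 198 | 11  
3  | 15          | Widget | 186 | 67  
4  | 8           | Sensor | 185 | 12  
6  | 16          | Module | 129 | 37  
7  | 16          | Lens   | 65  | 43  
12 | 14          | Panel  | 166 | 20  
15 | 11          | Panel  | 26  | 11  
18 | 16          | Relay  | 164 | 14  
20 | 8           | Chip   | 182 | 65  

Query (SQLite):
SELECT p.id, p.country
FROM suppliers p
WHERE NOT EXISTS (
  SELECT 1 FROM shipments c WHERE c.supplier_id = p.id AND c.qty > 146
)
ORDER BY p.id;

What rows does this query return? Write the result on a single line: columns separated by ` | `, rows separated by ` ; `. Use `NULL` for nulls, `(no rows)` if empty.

For each suppliers row, check whether any shipments with matching supplier_id has qty > 146.
Keep rows where that is false.

11 | Brazil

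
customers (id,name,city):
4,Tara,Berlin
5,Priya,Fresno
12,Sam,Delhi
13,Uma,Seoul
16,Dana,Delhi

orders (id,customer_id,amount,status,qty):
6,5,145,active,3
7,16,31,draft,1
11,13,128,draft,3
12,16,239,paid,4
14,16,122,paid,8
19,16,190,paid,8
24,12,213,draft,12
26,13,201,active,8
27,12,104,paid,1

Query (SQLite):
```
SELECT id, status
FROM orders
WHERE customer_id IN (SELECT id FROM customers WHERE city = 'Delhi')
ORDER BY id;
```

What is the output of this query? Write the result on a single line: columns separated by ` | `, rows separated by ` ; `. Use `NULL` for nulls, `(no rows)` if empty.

Inner query: customers.id where city = 'Delhi'.
Outer: keep orders rows whose customer_id is in that set.
Inner query → {12, 16}

7 | draft ; 12 | paid ; 14 | paid ; 19 | paid ; 24 | draft ; 27 | paid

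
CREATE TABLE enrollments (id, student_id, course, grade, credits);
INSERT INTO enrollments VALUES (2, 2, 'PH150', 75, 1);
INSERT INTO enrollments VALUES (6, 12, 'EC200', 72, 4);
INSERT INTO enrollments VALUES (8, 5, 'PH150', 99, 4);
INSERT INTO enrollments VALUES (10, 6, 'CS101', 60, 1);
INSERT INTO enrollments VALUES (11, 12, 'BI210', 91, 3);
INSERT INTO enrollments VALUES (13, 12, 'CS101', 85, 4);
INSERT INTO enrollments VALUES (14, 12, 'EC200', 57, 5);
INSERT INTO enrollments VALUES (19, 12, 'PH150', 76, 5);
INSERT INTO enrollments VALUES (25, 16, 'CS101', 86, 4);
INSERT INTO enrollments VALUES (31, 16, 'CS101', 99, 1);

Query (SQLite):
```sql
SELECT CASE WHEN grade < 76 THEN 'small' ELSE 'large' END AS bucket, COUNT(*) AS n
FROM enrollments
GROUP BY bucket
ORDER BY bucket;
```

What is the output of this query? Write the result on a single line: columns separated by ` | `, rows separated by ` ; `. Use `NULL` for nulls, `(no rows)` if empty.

large | 6 ; small | 4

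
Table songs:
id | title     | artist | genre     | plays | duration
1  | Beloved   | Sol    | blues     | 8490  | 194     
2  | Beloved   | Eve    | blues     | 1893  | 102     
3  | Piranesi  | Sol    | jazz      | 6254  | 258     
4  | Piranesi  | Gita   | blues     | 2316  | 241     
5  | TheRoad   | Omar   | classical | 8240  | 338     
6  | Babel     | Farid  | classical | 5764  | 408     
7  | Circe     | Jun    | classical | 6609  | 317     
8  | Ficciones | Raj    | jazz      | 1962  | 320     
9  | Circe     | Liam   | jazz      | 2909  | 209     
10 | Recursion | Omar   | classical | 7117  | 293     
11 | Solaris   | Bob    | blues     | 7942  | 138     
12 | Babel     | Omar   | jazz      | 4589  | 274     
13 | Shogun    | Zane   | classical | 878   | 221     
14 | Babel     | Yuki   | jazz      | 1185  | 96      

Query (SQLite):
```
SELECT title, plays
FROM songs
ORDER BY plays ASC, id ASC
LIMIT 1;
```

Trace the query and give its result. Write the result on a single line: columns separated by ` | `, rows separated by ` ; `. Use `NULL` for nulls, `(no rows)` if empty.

Sort by plays asc, tiebreak id asc: (878, id=13), (1185, id=14), (1893, id=2), (1962, id=8) …. Take first 1.

Shogun | 878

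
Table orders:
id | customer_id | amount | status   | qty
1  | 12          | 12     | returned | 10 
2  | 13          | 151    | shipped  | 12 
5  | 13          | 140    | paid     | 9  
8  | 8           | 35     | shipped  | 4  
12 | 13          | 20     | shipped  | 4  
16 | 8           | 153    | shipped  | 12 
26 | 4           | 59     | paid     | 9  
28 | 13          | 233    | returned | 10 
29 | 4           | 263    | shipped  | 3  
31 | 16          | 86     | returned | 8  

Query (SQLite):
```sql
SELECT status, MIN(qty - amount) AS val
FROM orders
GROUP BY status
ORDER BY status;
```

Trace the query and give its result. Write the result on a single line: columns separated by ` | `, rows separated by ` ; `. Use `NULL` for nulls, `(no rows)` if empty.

paid | -131 ; returned | -223 ; shipped | -260

For each row compute qty - amount.
Group by status; take MIN of the expression per group.
  paid: ids {5, 26} → MIN(qty - amount)=-131
  returned: ids {1, 28, 31} → MIN(qty - amount)=-223
  shipped: ids {2, 8, 12, 16, 29} → MIN(qty - amount)=-260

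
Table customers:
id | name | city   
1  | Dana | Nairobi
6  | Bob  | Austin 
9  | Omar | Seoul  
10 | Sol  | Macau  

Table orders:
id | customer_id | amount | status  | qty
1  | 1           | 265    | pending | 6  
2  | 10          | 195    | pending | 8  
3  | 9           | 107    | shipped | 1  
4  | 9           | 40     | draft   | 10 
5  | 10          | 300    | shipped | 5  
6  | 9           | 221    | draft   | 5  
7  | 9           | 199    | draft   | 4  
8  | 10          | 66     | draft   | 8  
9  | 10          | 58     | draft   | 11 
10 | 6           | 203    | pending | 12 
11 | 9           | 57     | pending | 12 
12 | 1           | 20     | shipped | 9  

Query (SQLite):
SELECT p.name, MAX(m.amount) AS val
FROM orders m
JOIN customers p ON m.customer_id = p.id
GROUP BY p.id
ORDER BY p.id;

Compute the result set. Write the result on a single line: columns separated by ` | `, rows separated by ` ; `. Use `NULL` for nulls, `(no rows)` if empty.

Join each orders row to its customers via customer_id.
Group joined rows by customers.id; compute MAX(m.amount) per group.
  1: ids {1, 12} → MAX(m.amount)=265
  6: ids {10} → MAX(m.amount)=203
  9: ids {3, 4, 6, 7, 11} → MAX(m.amount)=221
  10: ids {2, 5, 8, 9} → MAX(m.amount)=300

Dana | 265 ; Bob | 203 ; Omar | 221 ; Sol | 300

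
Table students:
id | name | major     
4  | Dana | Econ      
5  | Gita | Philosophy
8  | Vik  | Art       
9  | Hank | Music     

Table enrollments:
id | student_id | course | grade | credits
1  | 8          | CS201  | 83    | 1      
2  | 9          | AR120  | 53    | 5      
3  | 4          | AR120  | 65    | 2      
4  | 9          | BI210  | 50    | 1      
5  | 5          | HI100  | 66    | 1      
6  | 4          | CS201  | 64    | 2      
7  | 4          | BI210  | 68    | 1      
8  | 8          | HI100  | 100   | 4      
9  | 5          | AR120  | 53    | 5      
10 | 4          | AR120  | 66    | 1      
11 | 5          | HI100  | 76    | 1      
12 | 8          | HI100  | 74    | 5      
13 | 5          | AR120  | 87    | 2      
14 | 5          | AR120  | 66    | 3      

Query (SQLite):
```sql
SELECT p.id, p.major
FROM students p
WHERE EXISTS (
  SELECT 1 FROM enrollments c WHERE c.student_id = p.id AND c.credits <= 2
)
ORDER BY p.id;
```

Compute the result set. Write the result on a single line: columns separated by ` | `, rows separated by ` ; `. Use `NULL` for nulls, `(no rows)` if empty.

For each students row, check whether any enrollments with matching student_id has credits <= 2.
Keep rows where that is true.

4 | Econ ; 5 | Philosophy ; 8 | Art ; 9 | Music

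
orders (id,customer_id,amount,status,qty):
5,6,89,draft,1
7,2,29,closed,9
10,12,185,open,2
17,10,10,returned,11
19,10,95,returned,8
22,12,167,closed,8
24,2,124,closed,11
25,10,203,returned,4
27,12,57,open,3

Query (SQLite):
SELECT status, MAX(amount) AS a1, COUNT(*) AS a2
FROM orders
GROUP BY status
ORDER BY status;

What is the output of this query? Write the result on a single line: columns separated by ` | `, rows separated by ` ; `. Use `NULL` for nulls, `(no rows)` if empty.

Group orders by status.
Per group compute: MAX(amount), COUNT(*).
  closed: ids {7, 22, 24} → MAX(amount)=167, COUNT(*)=3
  draft: ids {5} → MAX(amount)=89, COUNT(*)=1
  open: ids {10, 27} → MAX(amount)=185, COUNT(*)=2
  returned: ids {17, 19, 25} → MAX(amount)=203, COUNT(*)=3

closed | 167 | 3 ; draft | 89 | 1 ; open | 185 | 2 ; returned | 203 | 3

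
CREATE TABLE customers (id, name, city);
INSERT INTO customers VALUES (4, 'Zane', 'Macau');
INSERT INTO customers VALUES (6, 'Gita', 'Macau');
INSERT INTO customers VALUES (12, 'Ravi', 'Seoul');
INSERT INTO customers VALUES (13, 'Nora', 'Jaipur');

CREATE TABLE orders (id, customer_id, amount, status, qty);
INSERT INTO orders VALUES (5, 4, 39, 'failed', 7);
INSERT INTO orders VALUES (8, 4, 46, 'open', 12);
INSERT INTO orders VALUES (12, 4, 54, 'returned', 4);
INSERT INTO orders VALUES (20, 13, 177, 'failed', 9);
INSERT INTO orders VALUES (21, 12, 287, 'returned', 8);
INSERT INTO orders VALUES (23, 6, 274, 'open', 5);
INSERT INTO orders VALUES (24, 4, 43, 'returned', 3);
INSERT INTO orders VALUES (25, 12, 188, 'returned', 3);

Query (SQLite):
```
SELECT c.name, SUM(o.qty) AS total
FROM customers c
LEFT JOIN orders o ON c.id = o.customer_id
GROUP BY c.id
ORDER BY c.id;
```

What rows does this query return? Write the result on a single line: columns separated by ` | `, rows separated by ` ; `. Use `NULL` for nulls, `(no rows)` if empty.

LEFT JOIN keeps every customers row; unmatched ones get NULL for orders columns.
Group by customers.id and compute SUM(o.qty). SUM over an all-NULL group is NULL.
  4: ids {5, 8, 12, 24} → SUM(o.qty)=26
  6: ids {23} → SUM(o.qty)=5
  12: ids {21, 25} → SUM(o.qty)=11
  13: ids {20} → SUM(o.qty)=9

Zane | 26 ; Gita | 5 ; Ravi | 11 ; Nora | 9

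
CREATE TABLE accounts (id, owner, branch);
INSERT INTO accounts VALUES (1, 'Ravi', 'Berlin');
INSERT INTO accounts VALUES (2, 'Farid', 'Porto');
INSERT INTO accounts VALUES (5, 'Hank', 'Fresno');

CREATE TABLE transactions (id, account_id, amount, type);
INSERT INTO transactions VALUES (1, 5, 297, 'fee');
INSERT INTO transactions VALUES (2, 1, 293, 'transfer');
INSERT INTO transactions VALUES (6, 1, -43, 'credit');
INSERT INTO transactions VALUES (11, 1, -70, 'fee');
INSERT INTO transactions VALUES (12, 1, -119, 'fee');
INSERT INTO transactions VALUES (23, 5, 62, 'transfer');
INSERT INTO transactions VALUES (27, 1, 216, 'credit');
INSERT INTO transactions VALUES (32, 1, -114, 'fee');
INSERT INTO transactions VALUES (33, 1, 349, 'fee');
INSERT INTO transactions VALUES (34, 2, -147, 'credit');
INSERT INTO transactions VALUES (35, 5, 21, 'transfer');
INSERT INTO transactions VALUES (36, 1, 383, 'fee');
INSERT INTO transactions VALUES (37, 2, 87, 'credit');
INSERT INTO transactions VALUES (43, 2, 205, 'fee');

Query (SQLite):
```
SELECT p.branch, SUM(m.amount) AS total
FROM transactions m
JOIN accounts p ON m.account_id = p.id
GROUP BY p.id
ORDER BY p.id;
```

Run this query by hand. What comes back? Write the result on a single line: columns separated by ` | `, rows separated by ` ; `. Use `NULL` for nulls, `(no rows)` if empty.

Berlin | 895 ; Porto | 145 ; Fresno | 380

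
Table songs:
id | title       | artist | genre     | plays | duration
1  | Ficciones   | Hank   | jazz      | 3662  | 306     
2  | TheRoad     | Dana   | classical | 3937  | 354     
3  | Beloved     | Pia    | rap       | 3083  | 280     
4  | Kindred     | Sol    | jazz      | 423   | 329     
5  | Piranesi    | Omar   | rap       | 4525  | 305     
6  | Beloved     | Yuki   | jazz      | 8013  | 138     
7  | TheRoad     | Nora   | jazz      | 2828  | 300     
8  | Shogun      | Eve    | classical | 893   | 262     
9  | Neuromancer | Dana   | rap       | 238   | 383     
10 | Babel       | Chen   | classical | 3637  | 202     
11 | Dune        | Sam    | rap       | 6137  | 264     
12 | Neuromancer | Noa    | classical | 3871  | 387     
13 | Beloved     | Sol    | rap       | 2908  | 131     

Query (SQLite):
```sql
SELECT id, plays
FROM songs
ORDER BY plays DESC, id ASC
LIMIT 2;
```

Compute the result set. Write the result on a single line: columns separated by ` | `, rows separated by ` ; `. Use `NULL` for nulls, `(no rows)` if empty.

Sort by plays desc, tiebreak id asc: (8013, id=6), (6137, id=11), (4525, id=5), (3937, id=2), (3871, id=12) …. Take first 2.

6 | 8013 ; 11 | 6137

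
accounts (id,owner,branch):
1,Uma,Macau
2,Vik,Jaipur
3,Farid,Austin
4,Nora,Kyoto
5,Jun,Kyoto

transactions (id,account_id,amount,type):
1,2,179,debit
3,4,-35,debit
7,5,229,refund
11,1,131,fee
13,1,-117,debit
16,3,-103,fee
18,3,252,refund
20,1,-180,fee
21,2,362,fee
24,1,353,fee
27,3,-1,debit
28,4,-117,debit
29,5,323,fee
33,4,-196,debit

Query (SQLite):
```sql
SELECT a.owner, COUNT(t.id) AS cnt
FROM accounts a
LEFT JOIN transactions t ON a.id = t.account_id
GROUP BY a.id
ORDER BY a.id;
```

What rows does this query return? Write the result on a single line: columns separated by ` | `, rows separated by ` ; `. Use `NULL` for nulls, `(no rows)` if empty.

Uma | 4 ; Vik | 2 ; Farid | 3 ; Nora | 3 ; Jun | 2

LEFT JOIN keeps every accounts row; unmatched ones get NULL for transactions columns.
Group by accounts.id and compute COUNT(t.id). COUNT(col) of an all-NULL group is 0.
  1: ids {11, 13, 20, 24} → COUNT(t.id)=4
  2: ids {1, 21} → COUNT(t.id)=2
  3: ids {16, 18, 27} → COUNT(t.id)=3
  4: ids {3, 28, 33} → COUNT(t.id)=3
  5: ids {7, 29} → COUNT(t.id)=2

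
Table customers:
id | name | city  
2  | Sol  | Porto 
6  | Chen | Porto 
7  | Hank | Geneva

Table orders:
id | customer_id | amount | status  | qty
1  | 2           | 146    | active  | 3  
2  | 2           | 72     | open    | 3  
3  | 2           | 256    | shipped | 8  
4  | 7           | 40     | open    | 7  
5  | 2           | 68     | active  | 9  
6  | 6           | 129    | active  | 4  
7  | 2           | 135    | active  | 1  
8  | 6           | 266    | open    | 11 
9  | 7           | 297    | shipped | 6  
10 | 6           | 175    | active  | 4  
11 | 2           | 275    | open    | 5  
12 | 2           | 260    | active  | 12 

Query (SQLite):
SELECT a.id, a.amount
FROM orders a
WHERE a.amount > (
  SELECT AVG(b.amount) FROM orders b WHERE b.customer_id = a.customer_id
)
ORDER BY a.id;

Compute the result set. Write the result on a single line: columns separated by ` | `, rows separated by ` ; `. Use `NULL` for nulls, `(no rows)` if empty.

For each orders row a, compute AVG(amount) over rows sharing a.customer_id.
Keep row a if a.amount > that per-group AVG.
  customer_id=2: AVG(amount) = 173.142857
  customer_id=6: AVG(amount) = 190.0
  customer_id=7: AVG(amount) = 168.5

3 | 256 ; 8 | 266 ; 9 | 297 ; 11 | 275 ; 12 | 260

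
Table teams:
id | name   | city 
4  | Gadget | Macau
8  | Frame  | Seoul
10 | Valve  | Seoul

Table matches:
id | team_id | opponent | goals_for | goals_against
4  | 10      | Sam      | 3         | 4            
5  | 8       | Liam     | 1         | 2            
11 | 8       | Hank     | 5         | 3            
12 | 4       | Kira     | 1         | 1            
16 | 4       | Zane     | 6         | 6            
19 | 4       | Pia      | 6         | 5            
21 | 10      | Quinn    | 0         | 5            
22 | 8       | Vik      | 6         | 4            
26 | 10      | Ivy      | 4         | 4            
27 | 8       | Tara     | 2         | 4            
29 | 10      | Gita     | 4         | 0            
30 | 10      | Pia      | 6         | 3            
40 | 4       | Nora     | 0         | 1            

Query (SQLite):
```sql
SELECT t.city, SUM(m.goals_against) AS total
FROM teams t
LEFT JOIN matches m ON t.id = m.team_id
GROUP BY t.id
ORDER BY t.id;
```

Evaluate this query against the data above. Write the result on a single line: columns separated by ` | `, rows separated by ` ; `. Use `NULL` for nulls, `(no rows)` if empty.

LEFT JOIN keeps every teams row; unmatched ones get NULL for matches columns.
Group by teams.id and compute SUM(m.goals_against). SUM over an all-NULL group is NULL.
  4: ids {12, 16, 19, 40} → SUM(m.goals_against)=13
  8: ids {5, 11, 22, 27} → SUM(m.goals_against)=13
  10: ids {4, 21, 26, 29, 30} → SUM(m.goals_against)=16

Macau | 13 ; Seoul | 13 ; Seoul | 16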